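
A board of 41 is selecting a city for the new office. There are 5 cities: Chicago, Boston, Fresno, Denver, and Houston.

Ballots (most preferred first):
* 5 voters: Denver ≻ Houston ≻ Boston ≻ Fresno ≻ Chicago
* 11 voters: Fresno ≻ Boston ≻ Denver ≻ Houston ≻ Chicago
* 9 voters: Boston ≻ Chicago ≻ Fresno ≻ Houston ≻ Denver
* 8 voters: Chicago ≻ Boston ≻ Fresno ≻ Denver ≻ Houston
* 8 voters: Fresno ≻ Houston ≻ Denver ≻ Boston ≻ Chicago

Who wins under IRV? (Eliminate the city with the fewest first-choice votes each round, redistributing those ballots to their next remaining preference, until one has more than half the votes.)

Round 1: Chicago 8, Boston 9, Fresno 19, Denver 5, Houston 0. Houston eliminated.
Round 2: Chicago 8, Boston 9, Fresno 19, Denver 5. Denver eliminated.
Round 3: Chicago 8, Boston 14, Fresno 19. Chicago eliminated.
Round 4: Boston 22, Fresno 19. Boston has a majority (≥21).

Boston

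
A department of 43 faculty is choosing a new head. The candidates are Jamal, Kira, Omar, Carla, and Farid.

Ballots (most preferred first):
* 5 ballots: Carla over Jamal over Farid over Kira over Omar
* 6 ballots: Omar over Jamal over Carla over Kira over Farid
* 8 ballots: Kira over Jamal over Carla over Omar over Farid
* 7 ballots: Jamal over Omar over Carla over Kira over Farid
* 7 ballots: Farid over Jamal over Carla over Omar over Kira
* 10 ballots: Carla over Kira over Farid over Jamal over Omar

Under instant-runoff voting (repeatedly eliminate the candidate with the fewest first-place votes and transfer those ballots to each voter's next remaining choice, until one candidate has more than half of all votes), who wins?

Round 1: Jamal 7, Kira 8, Omar 6, Carla 15, Farid 7. Omar eliminated.
Round 2: Jamal 13, Kira 8, Carla 15, Farid 7. Farid eliminated.
Round 3: Jamal 20, Kira 8, Carla 15. Kira eliminated.
Round 4: Jamal 28, Carla 15. Jamal has a majority (≥22).

Jamal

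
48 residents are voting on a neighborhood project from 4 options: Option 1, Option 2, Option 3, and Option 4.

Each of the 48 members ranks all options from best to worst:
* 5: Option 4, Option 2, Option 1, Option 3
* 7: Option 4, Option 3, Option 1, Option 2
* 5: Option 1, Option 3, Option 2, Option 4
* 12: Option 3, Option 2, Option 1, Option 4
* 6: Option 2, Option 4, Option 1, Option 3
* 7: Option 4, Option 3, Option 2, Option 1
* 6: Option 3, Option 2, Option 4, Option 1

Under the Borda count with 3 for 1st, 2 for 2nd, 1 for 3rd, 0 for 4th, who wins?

Option 3

Option 1: 5×1 + 7×1 + 5×3 + 12×1 + 6×1 + 7×0 + 6×0 = 45
Option 2: 5×2 + 7×0 + 5×1 + 12×2 + 6×3 + 7×1 + 6×2 = 76
Option 3: 5×0 + 7×2 + 5×2 + 12×3 + 6×0 + 7×2 + 6×3 = 92
Option 4: 5×3 + 7×3 + 5×0 + 12×0 + 6×2 + 7×3 + 6×1 = 75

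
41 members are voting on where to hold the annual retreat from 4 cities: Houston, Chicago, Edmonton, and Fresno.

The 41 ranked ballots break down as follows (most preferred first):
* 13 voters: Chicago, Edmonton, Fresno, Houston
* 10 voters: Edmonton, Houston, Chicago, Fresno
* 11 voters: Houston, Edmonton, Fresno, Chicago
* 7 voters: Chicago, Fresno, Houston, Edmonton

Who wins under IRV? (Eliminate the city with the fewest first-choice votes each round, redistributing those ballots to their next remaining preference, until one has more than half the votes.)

Round 1: Houston 11, Chicago 20, Edmonton 10, Fresno 0. Fresno eliminated.
Round 2: Houston 11, Chicago 20, Edmonton 10. Edmonton eliminated.
Round 3: Houston 21, Chicago 20. Houston has a majority (≥21).

Houston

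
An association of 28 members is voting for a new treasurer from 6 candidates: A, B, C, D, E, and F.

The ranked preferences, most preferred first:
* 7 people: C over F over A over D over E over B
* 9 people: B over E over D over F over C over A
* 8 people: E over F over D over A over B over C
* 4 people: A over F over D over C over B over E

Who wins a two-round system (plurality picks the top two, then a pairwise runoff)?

E

Round 1 first-place votes: A 4, B 9, C 7, D 0, E 8, F 0. B and E advance.
Runoff: B is ranked above E on 13 ballots, E above B on 15.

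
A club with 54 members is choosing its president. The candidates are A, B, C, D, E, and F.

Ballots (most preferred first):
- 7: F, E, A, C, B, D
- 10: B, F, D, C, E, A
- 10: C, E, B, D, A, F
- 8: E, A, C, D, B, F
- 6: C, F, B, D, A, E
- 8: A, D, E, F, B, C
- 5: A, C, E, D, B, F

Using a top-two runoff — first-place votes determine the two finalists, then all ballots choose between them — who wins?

Round 1 first-place votes: A 13, B 10, C 16, D 0, E 8, F 7. C and A advance.
Runoff: C is ranked above A on 26 ballots, A above C on 28.

A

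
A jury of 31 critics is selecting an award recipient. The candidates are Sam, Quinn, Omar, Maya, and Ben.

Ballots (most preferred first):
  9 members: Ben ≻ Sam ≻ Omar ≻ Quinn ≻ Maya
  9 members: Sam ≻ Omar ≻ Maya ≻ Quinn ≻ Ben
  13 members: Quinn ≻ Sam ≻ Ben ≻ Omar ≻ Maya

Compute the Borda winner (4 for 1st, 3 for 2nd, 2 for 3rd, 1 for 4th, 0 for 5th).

Sam

Sam: 9×3 + 9×4 + 13×3 = 102
Quinn: 9×1 + 9×1 + 13×4 = 70
Omar: 9×2 + 9×3 + 13×1 = 58
Maya: 9×0 + 9×2 + 13×0 = 18
Ben: 9×4 + 9×0 + 13×2 = 62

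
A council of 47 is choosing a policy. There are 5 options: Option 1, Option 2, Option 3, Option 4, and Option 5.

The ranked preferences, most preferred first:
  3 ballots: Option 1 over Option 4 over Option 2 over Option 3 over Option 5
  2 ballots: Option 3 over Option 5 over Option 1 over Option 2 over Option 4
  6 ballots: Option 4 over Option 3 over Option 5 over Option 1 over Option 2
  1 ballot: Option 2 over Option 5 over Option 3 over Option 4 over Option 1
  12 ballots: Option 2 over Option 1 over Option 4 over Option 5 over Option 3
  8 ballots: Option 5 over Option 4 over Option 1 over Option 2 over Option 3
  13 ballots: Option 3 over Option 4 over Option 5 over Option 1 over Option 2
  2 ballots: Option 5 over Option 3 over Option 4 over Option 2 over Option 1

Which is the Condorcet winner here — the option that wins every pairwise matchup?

Option 4 vs Option 1: 30–17
Option 4 vs Option 2: 32–15
Option 4 vs Option 3: 29–18
Option 4 vs Option 5: 34–13
Option 4 beats every other option.

Option 4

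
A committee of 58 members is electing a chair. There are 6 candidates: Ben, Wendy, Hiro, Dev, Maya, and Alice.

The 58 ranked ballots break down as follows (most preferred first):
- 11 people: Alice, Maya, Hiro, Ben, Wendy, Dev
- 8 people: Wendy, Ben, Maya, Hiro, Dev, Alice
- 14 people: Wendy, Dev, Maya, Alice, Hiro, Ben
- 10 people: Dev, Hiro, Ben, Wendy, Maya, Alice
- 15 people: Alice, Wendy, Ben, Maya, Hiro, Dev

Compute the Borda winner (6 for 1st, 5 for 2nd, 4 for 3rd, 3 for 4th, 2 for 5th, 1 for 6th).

Ben: 11×3 + 8×5 + 14×1 + 10×4 + 15×4 = 187
Wendy: 11×2 + 8×6 + 14×6 + 10×3 + 15×5 = 259
Hiro: 11×4 + 8×3 + 14×2 + 10×5 + 15×2 = 176
Dev: 11×1 + 8×2 + 14×5 + 10×6 + 15×1 = 172
Maya: 11×5 + 8×4 + 14×4 + 10×2 + 15×3 = 208
Alice: 11×6 + 8×1 + 14×3 + 10×1 + 15×6 = 216

Wendy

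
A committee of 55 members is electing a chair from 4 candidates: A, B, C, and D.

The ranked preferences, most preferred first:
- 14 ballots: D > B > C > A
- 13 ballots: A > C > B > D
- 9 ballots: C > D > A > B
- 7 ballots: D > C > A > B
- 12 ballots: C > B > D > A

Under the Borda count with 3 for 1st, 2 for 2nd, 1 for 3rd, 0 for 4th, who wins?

A: 14×0 + 13×3 + 9×1 + 7×1 + 12×0 = 55
B: 14×2 + 13×1 + 9×0 + 7×0 + 12×2 = 65
C: 14×1 + 13×2 + 9×3 + 7×2 + 12×3 = 117
D: 14×3 + 13×0 + 9×2 + 7×3 + 12×1 = 93

C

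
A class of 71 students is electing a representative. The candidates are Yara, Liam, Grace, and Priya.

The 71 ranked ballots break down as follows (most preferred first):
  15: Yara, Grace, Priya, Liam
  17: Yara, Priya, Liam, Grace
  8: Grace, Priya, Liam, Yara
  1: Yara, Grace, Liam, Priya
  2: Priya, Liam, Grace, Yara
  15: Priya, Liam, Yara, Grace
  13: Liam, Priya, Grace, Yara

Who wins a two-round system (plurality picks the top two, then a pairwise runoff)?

Round 1 first-place votes: Yara 33, Liam 13, Grace 8, Priya 17. Yara and Priya advance.
Runoff: Yara is ranked above Priya on 33 ballots, Priya above Yara on 38.

Priya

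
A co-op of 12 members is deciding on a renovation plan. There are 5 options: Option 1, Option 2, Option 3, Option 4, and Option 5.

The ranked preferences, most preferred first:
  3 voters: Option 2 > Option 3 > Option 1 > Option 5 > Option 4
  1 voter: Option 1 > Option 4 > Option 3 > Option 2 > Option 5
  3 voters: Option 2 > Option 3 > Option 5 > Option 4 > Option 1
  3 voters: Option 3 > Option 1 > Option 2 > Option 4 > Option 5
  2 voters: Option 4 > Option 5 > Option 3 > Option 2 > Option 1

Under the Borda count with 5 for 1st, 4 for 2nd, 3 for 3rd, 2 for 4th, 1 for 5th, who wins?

Option 1: 3×3 + 1×5 + 3×1 + 3×4 + 2×1 = 31
Option 2: 3×5 + 1×2 + 3×5 + 3×3 + 2×2 = 45
Option 3: 3×4 + 1×3 + 3×4 + 3×5 + 2×3 = 48
Option 4: 3×1 + 1×4 + 3×2 + 3×2 + 2×5 = 29
Option 5: 3×2 + 1×1 + 3×3 + 3×1 + 2×4 = 27

Option 3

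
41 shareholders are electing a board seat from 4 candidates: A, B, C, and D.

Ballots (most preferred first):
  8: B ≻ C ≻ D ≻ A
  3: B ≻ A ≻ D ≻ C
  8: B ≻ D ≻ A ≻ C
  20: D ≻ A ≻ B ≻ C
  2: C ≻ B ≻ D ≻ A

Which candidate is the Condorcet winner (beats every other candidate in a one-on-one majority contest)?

B

B vs A: 21–20
B vs C: 39–2
B vs D: 21–20
B beats every other candidate.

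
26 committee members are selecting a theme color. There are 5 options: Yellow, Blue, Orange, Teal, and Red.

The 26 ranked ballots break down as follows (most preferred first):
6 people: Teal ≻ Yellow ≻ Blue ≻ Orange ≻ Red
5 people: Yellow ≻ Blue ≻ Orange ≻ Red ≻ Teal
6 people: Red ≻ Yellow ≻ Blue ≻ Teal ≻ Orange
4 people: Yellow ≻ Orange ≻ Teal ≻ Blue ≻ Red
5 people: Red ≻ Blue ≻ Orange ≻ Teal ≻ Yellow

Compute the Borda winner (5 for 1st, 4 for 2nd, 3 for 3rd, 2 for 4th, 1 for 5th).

Yellow: 6×4 + 5×5 + 6×4 + 4×5 + 5×1 = 98
Blue: 6×3 + 5×4 + 6×3 + 4×2 + 5×4 = 84
Orange: 6×2 + 5×3 + 6×1 + 4×4 + 5×3 = 64
Teal: 6×5 + 5×1 + 6×2 + 4×3 + 5×2 = 69
Red: 6×1 + 5×2 + 6×5 + 4×1 + 5×5 = 75

Yellow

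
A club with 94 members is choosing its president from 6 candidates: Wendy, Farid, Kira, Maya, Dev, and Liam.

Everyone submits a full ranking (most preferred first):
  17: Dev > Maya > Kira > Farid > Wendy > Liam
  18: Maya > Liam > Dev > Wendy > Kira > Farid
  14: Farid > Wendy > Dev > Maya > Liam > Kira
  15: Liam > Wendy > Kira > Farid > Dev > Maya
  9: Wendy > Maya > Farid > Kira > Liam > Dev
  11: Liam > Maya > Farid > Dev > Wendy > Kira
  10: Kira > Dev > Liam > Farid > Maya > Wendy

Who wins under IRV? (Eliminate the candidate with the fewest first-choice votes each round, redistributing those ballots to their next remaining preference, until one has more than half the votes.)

Dev

Round 1: Wendy 9, Farid 14, Kira 10, Maya 18, Dev 17, Liam 26. Wendy eliminated.
Round 2: Farid 14, Kira 10, Maya 27, Dev 17, Liam 26. Kira eliminated.
Round 3: Farid 14, Maya 27, Dev 27, Liam 26. Farid eliminated.
Round 4: Maya 27, Dev 41, Liam 26. Liam eliminated.
Round 5: Maya 38, Dev 56. Dev has a majority (≥48).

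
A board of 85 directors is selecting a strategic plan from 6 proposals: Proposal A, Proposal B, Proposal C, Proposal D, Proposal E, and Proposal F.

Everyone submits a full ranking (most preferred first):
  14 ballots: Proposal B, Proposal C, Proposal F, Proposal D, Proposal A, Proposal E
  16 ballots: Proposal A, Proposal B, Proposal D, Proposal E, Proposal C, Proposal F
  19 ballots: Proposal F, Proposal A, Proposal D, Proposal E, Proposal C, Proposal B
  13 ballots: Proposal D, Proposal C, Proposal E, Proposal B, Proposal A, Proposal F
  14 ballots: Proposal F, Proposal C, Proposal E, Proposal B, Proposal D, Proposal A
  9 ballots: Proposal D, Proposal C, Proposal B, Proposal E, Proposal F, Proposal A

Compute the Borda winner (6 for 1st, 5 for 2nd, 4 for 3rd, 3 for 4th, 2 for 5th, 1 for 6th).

Proposal A: 14×2 + 16×6 + 19×5 + 13×2 + 14×1 + 9×1 = 268
Proposal B: 14×6 + 16×5 + 19×1 + 13×3 + 14×3 + 9×4 = 300
Proposal C: 14×5 + 16×2 + 19×2 + 13×5 + 14×5 + 9×5 = 320
Proposal D: 14×3 + 16×4 + 19×4 + 13×6 + 14×2 + 9×6 = 342
Proposal E: 14×1 + 16×3 + 19×3 + 13×4 + 14×4 + 9×3 = 254
Proposal F: 14×4 + 16×1 + 19×6 + 13×1 + 14×6 + 9×2 = 301

Proposal D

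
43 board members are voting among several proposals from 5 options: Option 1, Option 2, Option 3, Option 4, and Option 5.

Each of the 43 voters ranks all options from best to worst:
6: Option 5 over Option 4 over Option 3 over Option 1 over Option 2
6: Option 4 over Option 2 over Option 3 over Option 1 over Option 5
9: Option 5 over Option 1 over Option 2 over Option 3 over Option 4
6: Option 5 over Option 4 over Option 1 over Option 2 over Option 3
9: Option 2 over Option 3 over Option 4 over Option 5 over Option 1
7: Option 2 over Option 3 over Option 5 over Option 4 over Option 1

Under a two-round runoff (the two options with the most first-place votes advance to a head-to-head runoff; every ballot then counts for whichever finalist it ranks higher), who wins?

Option 2

Round 1 first-place votes: Option 1 0, Option 2 16, Option 3 0, Option 4 6, Option 5 21. Option 5 and Option 2 advance.
Runoff: Option 5 is ranked above Option 2 on 21 ballots, Option 2 above Option 5 on 22.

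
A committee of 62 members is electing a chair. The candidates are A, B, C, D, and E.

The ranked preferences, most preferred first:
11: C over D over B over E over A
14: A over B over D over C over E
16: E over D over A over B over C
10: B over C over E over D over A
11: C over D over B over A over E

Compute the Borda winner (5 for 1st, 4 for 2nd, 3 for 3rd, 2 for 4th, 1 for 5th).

D

A: 11×1 + 14×5 + 16×3 + 10×1 + 11×2 = 161
B: 11×3 + 14×4 + 16×2 + 10×5 + 11×3 = 204
C: 11×5 + 14×2 + 16×1 + 10×4 + 11×5 = 194
D: 11×4 + 14×3 + 16×4 + 10×2 + 11×4 = 214
E: 11×2 + 14×1 + 16×5 + 10×3 + 11×1 = 157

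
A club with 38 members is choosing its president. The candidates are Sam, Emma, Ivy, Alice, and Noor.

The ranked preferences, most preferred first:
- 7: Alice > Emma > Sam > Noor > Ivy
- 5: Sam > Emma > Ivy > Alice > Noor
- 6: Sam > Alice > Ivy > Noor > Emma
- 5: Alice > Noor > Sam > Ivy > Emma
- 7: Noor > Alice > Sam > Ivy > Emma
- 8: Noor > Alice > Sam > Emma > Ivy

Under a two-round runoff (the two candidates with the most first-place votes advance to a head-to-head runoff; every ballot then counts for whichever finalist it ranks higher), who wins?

Alice

Round 1 first-place votes: Sam 11, Emma 0, Ivy 0, Alice 12, Noor 15. Noor and Alice advance.
Runoff: Noor is ranked above Alice on 15 ballots, Alice above Noor on 23.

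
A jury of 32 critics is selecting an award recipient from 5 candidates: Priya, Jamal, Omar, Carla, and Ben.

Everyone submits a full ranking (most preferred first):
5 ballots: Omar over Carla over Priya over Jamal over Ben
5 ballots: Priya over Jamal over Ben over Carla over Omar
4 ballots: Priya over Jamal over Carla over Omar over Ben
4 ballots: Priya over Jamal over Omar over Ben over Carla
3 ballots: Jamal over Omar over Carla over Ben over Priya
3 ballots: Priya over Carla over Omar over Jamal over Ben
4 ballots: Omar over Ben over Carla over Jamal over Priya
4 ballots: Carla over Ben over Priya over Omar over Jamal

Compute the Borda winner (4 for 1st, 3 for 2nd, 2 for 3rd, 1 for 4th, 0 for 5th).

Priya

Priya: 5×2 + 5×4 + 4×4 + 4×4 + 3×0 + 3×4 + 4×0 + 4×2 = 82
Jamal: 5×1 + 5×3 + 4×3 + 4×3 + 3×4 + 3×1 + 4×1 + 4×0 = 63
Omar: 5×4 + 5×0 + 4×1 + 4×2 + 3×3 + 3×2 + 4×4 + 4×1 = 67
Carla: 5×3 + 5×1 + 4×2 + 4×0 + 3×2 + 3×3 + 4×2 + 4×4 = 67
Ben: 5×0 + 5×2 + 4×0 + 4×1 + 3×1 + 3×0 + 4×3 + 4×3 = 41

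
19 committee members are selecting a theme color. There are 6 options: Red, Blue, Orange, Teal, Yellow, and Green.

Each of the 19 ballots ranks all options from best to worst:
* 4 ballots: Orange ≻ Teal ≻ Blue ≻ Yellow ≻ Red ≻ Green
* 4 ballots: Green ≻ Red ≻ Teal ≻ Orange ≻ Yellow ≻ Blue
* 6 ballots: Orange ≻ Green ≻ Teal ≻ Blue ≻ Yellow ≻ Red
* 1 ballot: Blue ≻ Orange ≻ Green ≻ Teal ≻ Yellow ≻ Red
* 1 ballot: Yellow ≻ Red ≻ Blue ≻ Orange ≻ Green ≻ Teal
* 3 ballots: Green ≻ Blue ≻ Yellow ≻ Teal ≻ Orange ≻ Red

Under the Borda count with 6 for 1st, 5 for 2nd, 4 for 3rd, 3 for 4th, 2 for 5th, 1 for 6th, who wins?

Orange

Red: 4×2 + 4×5 + 6×1 + 1×1 + 1×5 + 3×1 = 43
Blue: 4×4 + 4×1 + 6×3 + 1×6 + 1×4 + 3×5 = 63
Orange: 4×6 + 4×3 + 6×6 + 1×5 + 1×3 + 3×2 = 86
Teal: 4×5 + 4×4 + 6×4 + 1×3 + 1×1 + 3×3 = 73
Yellow: 4×3 + 4×2 + 6×2 + 1×2 + 1×6 + 3×4 = 52
Green: 4×1 + 4×6 + 6×5 + 1×4 + 1×2 + 3×6 = 82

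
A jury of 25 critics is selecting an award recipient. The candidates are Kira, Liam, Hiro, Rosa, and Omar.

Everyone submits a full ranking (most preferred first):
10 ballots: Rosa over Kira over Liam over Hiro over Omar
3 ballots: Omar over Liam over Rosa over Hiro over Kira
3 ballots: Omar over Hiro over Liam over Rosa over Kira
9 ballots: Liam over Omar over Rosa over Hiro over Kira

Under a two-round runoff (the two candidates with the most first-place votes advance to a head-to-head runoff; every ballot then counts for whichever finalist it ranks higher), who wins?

Liam

Round 1 first-place votes: Kira 0, Liam 9, Hiro 0, Rosa 10, Omar 6. Rosa and Liam advance.
Runoff: Rosa is ranked above Liam on 10 ballots, Liam above Rosa on 15.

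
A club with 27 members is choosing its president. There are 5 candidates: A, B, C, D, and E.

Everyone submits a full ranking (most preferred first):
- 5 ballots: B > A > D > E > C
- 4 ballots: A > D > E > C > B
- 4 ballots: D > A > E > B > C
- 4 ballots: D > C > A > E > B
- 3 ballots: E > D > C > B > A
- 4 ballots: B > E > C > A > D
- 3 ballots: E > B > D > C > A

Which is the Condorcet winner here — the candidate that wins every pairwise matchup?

D

D vs A: 14–13
D vs B: 15–12
D vs C: 23–4
D vs E: 17–10
D beats every other candidate.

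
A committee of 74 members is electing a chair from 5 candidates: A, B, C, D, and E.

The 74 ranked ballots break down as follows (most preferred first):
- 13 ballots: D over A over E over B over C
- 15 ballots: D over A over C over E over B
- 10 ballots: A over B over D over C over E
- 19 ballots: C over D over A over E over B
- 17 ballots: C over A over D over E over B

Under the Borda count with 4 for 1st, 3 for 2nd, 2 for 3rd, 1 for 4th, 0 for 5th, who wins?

D

A: 13×3 + 15×3 + 10×4 + 19×2 + 17×3 = 213
B: 13×1 + 15×0 + 10×3 + 19×0 + 17×0 = 43
C: 13×0 + 15×2 + 10×1 + 19×4 + 17×4 = 184
D: 13×4 + 15×4 + 10×2 + 19×3 + 17×2 = 223
E: 13×2 + 15×1 + 10×0 + 19×1 + 17×1 = 77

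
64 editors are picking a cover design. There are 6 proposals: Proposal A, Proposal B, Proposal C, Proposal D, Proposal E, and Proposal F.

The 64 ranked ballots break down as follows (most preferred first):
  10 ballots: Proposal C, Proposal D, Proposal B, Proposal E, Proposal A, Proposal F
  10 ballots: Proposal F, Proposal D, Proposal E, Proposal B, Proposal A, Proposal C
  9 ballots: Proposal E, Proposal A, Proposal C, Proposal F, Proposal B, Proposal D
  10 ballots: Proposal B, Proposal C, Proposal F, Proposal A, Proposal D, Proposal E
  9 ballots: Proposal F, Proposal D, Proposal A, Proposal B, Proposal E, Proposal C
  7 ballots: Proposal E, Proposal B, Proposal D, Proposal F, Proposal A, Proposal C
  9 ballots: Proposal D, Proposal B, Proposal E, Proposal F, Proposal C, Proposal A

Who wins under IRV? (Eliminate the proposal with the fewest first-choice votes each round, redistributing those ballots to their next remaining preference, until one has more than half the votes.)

Round 1: Proposal A 0, Proposal B 10, Proposal C 10, Proposal D 9, Proposal E 16, Proposal F 19. Proposal A eliminated.
Round 2: Proposal B 10, Proposal C 10, Proposal D 9, Proposal E 16, Proposal F 19. Proposal D eliminated.
Round 3: Proposal B 19, Proposal C 10, Proposal E 16, Proposal F 19. Proposal C eliminated.
Round 4: Proposal B 29, Proposal E 16, Proposal F 19. Proposal E eliminated.
Round 5: Proposal B 36, Proposal F 28. Proposal B has a majority (≥33).

Proposal B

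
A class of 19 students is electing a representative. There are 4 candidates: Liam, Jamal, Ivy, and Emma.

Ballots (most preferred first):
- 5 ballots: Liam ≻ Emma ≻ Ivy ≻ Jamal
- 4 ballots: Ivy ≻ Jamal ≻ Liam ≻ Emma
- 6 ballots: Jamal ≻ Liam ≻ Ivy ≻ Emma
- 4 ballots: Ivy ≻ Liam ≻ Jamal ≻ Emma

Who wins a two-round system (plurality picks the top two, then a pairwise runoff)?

Round 1 first-place votes: Liam 5, Jamal 6, Ivy 8, Emma 0. Ivy and Jamal advance.
Runoff: Ivy is ranked above Jamal on 13 ballots, Jamal above Ivy on 6.

Ivy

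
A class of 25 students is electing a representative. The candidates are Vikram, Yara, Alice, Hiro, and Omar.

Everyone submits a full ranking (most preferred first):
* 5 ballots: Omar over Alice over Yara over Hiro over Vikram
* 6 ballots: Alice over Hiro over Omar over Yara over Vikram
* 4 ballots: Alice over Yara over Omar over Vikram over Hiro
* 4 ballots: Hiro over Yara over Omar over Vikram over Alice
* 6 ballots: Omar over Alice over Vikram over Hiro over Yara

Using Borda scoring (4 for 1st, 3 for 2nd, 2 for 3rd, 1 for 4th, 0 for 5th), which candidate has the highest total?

Vikram: 5×0 + 6×0 + 4×1 + 4×1 + 6×2 = 20
Yara: 5×2 + 6×1 + 4×3 + 4×3 + 6×0 = 40
Alice: 5×3 + 6×4 + 4×4 + 4×0 + 6×3 = 73
Hiro: 5×1 + 6×3 + 4×0 + 4×4 + 6×1 = 45
Omar: 5×4 + 6×2 + 4×2 + 4×2 + 6×4 = 72

Alice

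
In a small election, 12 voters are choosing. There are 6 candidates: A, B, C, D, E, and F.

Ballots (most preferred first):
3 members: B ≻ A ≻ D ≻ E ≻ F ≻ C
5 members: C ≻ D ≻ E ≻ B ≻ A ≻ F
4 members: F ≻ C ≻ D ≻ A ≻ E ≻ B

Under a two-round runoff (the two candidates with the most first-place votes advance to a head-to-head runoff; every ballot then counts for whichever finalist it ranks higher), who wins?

F

Round 1 first-place votes: A 0, B 3, C 5, D 0, E 0, F 4. C and F advance.
Runoff: C is ranked above F on 5 ballots, F above C on 7.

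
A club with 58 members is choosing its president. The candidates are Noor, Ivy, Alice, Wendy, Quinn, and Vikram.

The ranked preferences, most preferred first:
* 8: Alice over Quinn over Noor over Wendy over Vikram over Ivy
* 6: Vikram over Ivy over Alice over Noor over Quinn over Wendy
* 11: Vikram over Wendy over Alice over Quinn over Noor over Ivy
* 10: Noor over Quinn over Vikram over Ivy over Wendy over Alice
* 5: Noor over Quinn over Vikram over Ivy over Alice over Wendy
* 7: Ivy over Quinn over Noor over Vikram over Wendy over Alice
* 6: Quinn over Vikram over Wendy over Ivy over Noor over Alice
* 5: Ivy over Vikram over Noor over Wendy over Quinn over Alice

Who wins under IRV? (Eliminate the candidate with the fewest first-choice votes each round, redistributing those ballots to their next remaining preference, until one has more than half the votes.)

Round 1: Noor 15, Ivy 12, Alice 8, Wendy 0, Quinn 6, Vikram 17. Wendy eliminated.
Round 2: Noor 15, Ivy 12, Alice 8, Quinn 6, Vikram 17. Quinn eliminated.
Round 3: Noor 15, Ivy 12, Alice 8, Vikram 23. Alice eliminated.
Round 4: Noor 23, Ivy 12, Vikram 23. Ivy eliminated.
Round 5: Noor 30, Vikram 28. Noor has a majority (≥30).

Noor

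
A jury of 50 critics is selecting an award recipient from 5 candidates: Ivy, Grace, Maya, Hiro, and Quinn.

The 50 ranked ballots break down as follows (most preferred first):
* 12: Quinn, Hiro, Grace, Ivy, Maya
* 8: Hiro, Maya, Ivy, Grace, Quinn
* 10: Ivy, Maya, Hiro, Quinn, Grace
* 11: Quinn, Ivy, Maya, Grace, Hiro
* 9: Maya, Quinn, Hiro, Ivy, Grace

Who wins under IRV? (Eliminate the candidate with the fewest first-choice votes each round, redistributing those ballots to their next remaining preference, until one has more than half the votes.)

Maya

Round 1: Ivy 10, Grace 0, Maya 9, Hiro 8, Quinn 23. Grace eliminated.
Round 2: Ivy 10, Maya 9, Hiro 8, Quinn 23. Hiro eliminated.
Round 3: Ivy 10, Maya 17, Quinn 23. Ivy eliminated.
Round 4: Maya 27, Quinn 23. Maya has a majority (≥26).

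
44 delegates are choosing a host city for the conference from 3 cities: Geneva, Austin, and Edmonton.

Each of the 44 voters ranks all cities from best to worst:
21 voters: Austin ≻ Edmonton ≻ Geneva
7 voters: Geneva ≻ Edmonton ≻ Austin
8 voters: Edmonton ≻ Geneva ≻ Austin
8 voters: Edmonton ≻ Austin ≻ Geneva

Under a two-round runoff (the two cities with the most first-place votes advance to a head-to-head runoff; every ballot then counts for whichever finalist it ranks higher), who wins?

Edmonton

Round 1 first-place votes: Geneva 7, Austin 21, Edmonton 16. Austin and Edmonton advance.
Runoff: Austin is ranked above Edmonton on 21 ballots, Edmonton above Austin on 23.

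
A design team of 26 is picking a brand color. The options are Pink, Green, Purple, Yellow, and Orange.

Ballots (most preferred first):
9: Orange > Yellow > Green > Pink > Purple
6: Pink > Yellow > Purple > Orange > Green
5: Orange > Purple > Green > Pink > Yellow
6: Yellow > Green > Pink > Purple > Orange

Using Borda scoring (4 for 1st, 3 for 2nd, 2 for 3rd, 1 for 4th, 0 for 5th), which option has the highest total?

Pink: 9×1 + 6×4 + 5×1 + 6×2 = 50
Green: 9×2 + 6×0 + 5×2 + 6×3 = 46
Purple: 9×0 + 6×2 + 5×3 + 6×1 = 33
Yellow: 9×3 + 6×3 + 5×0 + 6×4 = 69
Orange: 9×4 + 6×1 + 5×4 + 6×0 = 62

Yellow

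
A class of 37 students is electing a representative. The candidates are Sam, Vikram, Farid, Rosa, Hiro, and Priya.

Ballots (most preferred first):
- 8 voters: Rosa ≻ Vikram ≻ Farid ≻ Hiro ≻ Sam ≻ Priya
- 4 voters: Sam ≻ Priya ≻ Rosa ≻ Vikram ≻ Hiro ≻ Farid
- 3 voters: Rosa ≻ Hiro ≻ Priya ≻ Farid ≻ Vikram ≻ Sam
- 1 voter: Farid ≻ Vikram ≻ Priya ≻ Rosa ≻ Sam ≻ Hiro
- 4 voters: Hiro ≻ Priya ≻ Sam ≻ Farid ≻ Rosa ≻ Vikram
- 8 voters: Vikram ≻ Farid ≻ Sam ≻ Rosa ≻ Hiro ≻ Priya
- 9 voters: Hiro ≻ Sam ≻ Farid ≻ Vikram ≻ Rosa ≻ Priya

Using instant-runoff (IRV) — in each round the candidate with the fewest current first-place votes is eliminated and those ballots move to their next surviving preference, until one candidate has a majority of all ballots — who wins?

Round 1: Sam 4, Vikram 8, Farid 1, Rosa 11, Hiro 13, Priya 0. Priya eliminated.
Round 2: Sam 4, Vikram 8, Farid 1, Rosa 11, Hiro 13. Farid eliminated.
Round 3: Sam 4, Vikram 9, Rosa 11, Hiro 13. Sam eliminated.
Round 4: Vikram 9, Rosa 15, Hiro 13. Vikram eliminated.
Round 5: Rosa 24, Hiro 13. Rosa has a majority (≥19).

Rosa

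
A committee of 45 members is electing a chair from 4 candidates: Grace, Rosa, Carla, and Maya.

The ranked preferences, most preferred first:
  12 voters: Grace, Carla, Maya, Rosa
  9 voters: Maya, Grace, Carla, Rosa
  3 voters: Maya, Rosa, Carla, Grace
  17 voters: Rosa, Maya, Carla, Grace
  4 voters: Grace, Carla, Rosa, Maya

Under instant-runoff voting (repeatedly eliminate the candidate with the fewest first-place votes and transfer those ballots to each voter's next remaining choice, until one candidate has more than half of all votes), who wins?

Grace

Round 1: Grace 16, Rosa 17, Carla 0, Maya 12. Carla eliminated.
Round 2: Grace 16, Rosa 17, Maya 12. Maya eliminated.
Round 3: Grace 25, Rosa 20. Grace has a majority (≥23).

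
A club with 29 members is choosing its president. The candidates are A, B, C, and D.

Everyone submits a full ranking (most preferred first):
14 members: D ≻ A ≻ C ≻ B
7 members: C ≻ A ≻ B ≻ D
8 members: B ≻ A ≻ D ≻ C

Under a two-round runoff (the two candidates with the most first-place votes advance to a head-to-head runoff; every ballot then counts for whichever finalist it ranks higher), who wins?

Round 1 first-place votes: A 0, B 8, C 7, D 14. D and B advance.
Runoff: D is ranked above B on 14 ballots, B above D on 15.

B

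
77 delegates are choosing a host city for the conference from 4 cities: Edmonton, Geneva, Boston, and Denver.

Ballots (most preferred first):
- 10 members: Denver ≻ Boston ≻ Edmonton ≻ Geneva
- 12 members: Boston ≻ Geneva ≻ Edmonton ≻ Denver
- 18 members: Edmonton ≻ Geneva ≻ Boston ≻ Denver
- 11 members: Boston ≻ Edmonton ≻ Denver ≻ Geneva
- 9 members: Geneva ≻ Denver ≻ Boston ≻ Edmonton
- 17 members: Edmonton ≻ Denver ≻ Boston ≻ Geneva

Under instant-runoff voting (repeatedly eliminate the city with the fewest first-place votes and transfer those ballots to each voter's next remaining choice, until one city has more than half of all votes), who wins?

Round 1: Edmonton 35, Geneva 9, Boston 23, Denver 10. Geneva eliminated.
Round 2: Edmonton 35, Boston 23, Denver 19. Denver eliminated.
Round 3: Edmonton 35, Boston 42. Boston has a majority (≥39).

Boston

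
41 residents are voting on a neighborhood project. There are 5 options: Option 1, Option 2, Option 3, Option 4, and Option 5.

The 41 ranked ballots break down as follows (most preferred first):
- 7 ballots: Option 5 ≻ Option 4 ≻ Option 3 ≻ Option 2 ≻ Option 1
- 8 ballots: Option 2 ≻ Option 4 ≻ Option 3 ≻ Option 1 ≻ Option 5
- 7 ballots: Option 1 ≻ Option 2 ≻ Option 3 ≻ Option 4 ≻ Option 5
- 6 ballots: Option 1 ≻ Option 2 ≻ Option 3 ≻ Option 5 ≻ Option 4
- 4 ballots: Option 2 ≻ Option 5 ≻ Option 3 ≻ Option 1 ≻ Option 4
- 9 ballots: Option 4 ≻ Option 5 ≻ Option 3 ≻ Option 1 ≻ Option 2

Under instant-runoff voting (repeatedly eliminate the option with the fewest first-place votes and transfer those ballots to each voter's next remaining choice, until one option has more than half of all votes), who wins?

Option 4

Round 1: Option 1 13, Option 2 12, Option 3 0, Option 4 9, Option 5 7. Option 3 eliminated.
Round 2: Option 1 13, Option 2 12, Option 4 9, Option 5 7. Option 5 eliminated.
Round 3: Option 1 13, Option 2 12, Option 4 16. Option 2 eliminated.
Round 4: Option 1 17, Option 4 24. Option 4 has a majority (≥21).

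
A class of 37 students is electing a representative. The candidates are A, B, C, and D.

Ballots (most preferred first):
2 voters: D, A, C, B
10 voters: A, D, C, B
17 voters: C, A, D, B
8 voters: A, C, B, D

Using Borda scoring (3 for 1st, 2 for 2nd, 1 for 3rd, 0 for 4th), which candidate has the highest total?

A

A: 2×2 + 10×3 + 17×2 + 8×3 = 92
B: 2×0 + 10×0 + 17×0 + 8×1 = 8
C: 2×1 + 10×1 + 17×3 + 8×2 = 79
D: 2×3 + 10×2 + 17×1 + 8×0 = 43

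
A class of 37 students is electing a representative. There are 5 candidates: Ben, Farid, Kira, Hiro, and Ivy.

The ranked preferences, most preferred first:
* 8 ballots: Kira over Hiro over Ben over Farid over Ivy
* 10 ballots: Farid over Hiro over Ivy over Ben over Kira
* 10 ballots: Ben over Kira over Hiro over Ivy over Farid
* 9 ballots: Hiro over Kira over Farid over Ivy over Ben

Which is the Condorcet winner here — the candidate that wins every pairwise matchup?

Hiro

Hiro vs Ben: 27–10
Hiro vs Farid: 27–10
Hiro vs Kira: 19–18
Hiro vs Ivy: 37–0
Hiro beats every other candidate.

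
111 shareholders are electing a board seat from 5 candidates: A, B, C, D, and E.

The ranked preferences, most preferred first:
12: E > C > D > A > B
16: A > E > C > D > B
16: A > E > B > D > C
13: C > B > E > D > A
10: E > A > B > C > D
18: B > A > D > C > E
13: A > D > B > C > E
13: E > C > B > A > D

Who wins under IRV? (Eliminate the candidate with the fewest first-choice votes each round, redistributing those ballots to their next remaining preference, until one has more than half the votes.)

A

Round 1: A 45, B 18, C 13, D 0, E 35. D eliminated.
Round 2: A 45, B 18, C 13, E 35. C eliminated.
Round 3: A 45, B 31, E 35. B eliminated.
Round 4: A 63, E 48. A has a majority (≥56).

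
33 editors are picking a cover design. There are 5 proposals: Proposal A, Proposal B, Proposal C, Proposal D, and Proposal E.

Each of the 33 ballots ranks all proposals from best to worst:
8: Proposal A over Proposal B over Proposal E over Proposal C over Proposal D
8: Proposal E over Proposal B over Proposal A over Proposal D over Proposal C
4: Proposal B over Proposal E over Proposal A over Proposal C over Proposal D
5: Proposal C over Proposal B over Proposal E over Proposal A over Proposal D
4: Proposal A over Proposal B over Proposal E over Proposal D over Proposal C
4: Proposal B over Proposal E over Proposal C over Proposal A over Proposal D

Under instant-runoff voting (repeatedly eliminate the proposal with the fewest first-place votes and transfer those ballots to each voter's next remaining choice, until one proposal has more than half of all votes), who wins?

Proposal B

Round 1: Proposal A 12, Proposal B 8, Proposal C 5, Proposal D 0, Proposal E 8. Proposal D eliminated.
Round 2: Proposal A 12, Proposal B 8, Proposal C 5, Proposal E 8. Proposal C eliminated.
Round 3: Proposal A 12, Proposal B 13, Proposal E 8. Proposal E eliminated.
Round 4: Proposal A 12, Proposal B 21. Proposal B has a majority (≥17).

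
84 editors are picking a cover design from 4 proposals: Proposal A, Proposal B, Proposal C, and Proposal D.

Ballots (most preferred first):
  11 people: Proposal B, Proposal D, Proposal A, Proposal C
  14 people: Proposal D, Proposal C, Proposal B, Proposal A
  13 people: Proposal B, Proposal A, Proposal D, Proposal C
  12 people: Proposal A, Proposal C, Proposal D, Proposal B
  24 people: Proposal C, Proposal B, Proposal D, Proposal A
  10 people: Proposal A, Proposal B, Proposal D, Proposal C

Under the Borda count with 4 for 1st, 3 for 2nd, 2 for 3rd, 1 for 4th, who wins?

Proposal B

Proposal A: 11×2 + 14×1 + 13×3 + 12×4 + 24×1 + 10×4 = 187
Proposal B: 11×4 + 14×2 + 13×4 + 12×1 + 24×3 + 10×3 = 238
Proposal C: 11×1 + 14×3 + 13×1 + 12×3 + 24×4 + 10×1 = 208
Proposal D: 11×3 + 14×4 + 13×2 + 12×2 + 24×2 + 10×2 = 207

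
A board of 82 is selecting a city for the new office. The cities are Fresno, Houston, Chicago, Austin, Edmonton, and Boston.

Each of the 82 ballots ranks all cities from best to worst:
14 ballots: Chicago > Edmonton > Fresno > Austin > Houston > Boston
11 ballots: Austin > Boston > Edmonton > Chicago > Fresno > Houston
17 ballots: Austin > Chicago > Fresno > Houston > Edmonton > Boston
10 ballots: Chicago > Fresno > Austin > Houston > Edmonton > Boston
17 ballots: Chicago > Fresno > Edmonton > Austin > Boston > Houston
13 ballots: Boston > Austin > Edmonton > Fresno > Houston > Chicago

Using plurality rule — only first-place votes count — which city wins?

Chicago

First-place votes: Fresno 0, Houston 0, Chicago 41, Austin 28, Edmonton 0, Boston 13.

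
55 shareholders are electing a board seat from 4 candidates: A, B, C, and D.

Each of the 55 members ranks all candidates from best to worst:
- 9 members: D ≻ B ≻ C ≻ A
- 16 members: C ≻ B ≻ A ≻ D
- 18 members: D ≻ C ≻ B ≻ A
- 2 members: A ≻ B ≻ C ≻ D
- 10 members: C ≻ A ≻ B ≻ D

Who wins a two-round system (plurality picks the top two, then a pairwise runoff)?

C

Round 1 first-place votes: A 2, B 0, C 26, D 27. D and C advance.
Runoff: D is ranked above C on 27 ballots, C above D on 28.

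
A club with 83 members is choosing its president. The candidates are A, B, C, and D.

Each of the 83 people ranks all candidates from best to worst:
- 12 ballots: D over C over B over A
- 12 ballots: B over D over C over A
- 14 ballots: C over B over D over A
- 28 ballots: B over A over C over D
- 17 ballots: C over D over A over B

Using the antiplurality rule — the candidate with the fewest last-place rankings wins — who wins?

C

Last-place votes: A 38, B 17, C 0, D 28.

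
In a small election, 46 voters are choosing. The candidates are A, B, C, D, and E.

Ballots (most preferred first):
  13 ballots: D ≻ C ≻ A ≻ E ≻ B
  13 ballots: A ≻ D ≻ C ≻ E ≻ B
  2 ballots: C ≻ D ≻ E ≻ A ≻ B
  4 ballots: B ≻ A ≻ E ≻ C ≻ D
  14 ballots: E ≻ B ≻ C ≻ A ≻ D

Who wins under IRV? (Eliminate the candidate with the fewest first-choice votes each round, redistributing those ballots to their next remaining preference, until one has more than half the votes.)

Round 1: A 13, B 4, C 2, D 13, E 14. C eliminated.
Round 2: A 13, B 4, D 15, E 14. B eliminated.
Round 3: A 17, D 15, E 14. E eliminated.
Round 4: A 31, D 15. A has a majority (≥24).

A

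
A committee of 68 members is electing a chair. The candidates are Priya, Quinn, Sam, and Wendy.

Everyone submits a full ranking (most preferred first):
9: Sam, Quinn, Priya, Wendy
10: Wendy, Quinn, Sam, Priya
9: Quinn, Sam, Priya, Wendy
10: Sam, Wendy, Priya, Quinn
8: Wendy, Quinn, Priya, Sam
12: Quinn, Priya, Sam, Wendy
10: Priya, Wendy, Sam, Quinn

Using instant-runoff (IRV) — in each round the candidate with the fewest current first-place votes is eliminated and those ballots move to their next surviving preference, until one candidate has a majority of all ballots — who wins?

Round 1: Priya 10, Quinn 21, Sam 19, Wendy 18. Priya eliminated.
Round 2: Quinn 21, Sam 19, Wendy 28. Sam eliminated.
Round 3: Quinn 30, Wendy 38. Wendy has a majority (≥35).

Wendy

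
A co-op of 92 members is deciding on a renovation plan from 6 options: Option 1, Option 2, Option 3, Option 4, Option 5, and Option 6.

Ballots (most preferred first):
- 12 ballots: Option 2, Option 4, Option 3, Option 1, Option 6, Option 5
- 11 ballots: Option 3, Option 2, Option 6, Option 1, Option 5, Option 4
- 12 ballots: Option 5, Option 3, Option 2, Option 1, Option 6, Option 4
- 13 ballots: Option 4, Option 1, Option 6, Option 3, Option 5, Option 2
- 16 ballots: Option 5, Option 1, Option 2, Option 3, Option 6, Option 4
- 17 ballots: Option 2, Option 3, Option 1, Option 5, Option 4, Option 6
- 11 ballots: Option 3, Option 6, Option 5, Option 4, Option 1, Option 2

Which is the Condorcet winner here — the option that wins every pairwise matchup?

Option 3 vs Option 1: 63–29
Option 3 vs Option 2: 47–45
Option 3 vs Option 4: 67–25
Option 3 vs Option 5: 64–28
Option 3 vs Option 6: 79–13
Option 3 beats every other option.

Option 3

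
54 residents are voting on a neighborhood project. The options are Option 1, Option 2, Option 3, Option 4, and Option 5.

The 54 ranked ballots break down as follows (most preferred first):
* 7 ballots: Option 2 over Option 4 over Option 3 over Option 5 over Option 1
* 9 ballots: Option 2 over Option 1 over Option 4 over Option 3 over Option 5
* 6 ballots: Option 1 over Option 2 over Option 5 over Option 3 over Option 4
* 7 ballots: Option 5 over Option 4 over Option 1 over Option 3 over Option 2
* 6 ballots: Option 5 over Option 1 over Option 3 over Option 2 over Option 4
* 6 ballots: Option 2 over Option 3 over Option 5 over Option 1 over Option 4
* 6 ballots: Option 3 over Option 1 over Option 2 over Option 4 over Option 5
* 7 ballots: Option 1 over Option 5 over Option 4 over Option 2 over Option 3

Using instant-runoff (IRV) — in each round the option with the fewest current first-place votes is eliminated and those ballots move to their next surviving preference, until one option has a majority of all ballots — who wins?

Option 1

Round 1: Option 1 13, Option 2 22, Option 3 6, Option 4 0, Option 5 13. Option 4 eliminated.
Round 2: Option 1 13, Option 2 22, Option 3 6, Option 5 13. Option 3 eliminated.
Round 3: Option 1 19, Option 2 22, Option 5 13. Option 5 eliminated.
Round 4: Option 1 32, Option 2 22. Option 1 has a majority (≥28).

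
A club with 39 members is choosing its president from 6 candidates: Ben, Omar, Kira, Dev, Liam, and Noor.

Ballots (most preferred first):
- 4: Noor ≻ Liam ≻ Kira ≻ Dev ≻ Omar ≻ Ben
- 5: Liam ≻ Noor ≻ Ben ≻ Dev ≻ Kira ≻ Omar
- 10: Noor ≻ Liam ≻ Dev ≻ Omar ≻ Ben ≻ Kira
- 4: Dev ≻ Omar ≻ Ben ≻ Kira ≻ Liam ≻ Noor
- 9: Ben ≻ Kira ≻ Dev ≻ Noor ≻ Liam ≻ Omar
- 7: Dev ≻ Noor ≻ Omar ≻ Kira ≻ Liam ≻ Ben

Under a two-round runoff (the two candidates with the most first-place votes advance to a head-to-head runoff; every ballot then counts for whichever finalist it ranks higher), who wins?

Round 1 first-place votes: Ben 9, Omar 0, Kira 0, Dev 11, Liam 5, Noor 14. Noor and Dev advance.
Runoff: Noor is ranked above Dev on 19 ballots, Dev above Noor on 20.

Dev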